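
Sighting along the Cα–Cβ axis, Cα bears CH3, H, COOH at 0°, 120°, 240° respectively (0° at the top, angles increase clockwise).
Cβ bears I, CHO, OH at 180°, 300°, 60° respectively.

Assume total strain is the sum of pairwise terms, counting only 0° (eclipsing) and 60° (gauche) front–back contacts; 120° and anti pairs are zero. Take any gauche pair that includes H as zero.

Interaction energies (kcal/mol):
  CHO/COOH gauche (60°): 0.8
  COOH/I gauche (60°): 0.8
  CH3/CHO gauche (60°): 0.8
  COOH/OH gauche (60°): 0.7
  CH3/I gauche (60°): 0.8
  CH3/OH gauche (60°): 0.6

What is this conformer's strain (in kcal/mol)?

This conformer is staggered. CH3 at 0° is gauche with CHO at 300° (0.8); CH3 at 0° is gauche with OH at 60° (0.6); COOH at 240° is gauche with I at 180° (0.8); COOH at 240° is gauche with CHO at 300° (0.8). Total 3.0 kcal/mol.

3.0 kcal/mol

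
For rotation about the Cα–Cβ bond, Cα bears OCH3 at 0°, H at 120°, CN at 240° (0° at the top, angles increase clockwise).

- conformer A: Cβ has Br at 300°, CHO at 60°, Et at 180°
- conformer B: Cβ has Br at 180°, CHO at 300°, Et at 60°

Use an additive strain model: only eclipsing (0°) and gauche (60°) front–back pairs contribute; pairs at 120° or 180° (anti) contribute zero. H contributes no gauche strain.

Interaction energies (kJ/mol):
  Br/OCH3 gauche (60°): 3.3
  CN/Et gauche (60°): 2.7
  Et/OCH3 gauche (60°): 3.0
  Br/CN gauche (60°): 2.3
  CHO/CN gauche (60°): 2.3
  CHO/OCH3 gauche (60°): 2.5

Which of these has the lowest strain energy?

A (staggered): OCH3–Br gauche, OCH3–CHO gauche, CN–Br gauche, CN–Et gauche; 3.3 + 2.5 + 2.3 + 2.7 = 10.8 kJ/mol.
B (staggered): OCH3–CHO gauche, OCH3–Et gauche, CN–Br gauche, CN–CHO gauche; 2.5 + 3.0 + 2.3 + 2.3 = 10.1 kJ/mol.
B has the lowest total (10.1 kJ/mol).

B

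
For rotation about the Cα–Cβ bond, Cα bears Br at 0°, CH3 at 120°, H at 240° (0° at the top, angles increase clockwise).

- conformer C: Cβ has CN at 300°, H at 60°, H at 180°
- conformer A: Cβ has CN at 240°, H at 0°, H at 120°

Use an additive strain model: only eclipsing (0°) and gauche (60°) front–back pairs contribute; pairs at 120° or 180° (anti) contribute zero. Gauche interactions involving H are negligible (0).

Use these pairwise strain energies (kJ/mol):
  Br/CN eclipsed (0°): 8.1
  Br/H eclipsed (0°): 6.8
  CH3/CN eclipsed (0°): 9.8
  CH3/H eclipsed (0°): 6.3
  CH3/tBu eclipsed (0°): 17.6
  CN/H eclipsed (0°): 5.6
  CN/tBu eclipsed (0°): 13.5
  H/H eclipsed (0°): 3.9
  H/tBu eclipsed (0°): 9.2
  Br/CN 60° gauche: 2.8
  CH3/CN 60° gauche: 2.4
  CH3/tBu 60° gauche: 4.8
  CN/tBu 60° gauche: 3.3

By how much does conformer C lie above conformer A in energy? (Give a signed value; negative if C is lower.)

-15.9 kJ/mol

C (staggered): Br–CN gauche; 2.8 = 2.8 kJ/mol.
A (eclipsed): Br–H eclipsed, CH3–H eclipsed, H–CN eclipsed; 6.8 + 6.3 + 5.6 = 18.7 kJ/mol.
E(C) − E(A) = 2.8 − 18.7 = -15.9 kJ/mol.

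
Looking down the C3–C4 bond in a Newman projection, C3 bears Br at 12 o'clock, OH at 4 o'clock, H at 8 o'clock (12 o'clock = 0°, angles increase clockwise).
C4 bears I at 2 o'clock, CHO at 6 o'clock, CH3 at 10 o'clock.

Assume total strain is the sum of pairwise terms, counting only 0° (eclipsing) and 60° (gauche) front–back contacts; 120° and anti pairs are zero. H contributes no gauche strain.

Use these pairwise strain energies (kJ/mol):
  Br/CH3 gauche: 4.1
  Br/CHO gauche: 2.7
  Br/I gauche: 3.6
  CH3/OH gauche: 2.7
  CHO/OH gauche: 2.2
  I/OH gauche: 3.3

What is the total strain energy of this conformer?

This conformer (staggered): Br–I gauche, Br–CH3 gauche, OH–I gauche, OH–CHO gauche; 3.6 + 4.1 + 3.3 + 2.2 = 13.2 kJ/mol.

13.2 kJ/mol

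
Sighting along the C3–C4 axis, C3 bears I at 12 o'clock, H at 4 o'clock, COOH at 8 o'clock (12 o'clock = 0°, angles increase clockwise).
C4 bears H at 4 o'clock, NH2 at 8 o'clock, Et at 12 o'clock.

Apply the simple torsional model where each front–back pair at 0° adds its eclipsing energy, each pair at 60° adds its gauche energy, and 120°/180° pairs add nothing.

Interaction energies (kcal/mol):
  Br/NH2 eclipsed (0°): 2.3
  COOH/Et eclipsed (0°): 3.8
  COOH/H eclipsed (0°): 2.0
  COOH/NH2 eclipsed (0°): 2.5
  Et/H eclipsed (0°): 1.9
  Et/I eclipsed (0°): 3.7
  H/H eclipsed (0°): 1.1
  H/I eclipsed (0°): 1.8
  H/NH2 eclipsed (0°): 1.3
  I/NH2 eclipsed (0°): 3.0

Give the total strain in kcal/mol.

7.3 kcal/mol

This conformer is eclipsed. I at 0° is eclipsed with Et at 0° (3.7); H at 120° is eclipsed with H at 120° (1.1); COOH at 240° is eclipsed with NH2 at 240° (2.5). Total 7.3 kcal/mol.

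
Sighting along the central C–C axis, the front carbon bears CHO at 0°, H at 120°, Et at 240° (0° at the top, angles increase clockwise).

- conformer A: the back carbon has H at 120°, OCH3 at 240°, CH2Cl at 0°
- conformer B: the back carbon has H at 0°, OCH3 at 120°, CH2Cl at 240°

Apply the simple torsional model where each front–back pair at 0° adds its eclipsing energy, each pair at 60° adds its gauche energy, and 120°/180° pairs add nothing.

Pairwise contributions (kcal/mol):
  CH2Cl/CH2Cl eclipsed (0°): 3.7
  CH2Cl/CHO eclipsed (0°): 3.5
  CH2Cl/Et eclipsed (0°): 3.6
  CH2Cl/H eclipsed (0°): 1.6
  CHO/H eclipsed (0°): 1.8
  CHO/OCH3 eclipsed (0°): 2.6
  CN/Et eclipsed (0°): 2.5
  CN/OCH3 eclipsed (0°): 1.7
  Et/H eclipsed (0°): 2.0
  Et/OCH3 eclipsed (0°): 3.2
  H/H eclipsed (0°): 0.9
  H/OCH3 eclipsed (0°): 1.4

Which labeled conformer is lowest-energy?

A (eclipsed): CHO(0°)/CH2Cl(0°) eclipsed 3.5; H(120°)/H(120°) eclipsed 0.9; Et(240°)/OCH3(240°) eclipsed 3.2 → 7.6 kcal/mol.
B (eclipsed): CHO(0°)/H(0°) eclipsed 1.8; H(120°)/OCH3(120°) eclipsed 1.4; Et(240°)/CH2Cl(240°) eclipsed 3.6 → 6.8 kcal/mol.
B has the lowest total (6.8 kcal/mol).

B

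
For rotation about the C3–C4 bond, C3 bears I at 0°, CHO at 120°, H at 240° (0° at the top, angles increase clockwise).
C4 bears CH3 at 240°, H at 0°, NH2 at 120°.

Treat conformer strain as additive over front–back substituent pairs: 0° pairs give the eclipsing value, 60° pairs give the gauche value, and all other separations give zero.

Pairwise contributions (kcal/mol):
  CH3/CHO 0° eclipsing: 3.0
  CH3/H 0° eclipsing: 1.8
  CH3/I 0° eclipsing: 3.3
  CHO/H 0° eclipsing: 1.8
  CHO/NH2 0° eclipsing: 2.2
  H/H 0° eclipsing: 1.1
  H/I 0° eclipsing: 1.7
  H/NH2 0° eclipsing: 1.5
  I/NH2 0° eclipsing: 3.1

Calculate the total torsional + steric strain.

5.7 kcal/mol

This conformer (eclipsed): I–H eclipsed, CHO–NH2 eclipsed, H–CH3 eclipsed; 1.7 + 2.2 + 1.8 = 5.7 kcal/mol.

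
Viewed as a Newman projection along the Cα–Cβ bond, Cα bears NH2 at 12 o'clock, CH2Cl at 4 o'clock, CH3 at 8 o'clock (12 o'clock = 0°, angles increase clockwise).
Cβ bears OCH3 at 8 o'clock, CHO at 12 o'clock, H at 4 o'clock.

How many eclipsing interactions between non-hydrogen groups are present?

2

Non-H eclipsing pairs: NH2(0°)/CHO(0°); CH3(240°)/OCH3(240°) — 2 interactions.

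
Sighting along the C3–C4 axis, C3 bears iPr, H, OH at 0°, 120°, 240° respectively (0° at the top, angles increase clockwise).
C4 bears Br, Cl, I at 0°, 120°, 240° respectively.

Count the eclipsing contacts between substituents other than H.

2

Non-H eclipsing pairs: iPr(0°)/Br(0°); OH(240°)/I(240°) — 2 interactions.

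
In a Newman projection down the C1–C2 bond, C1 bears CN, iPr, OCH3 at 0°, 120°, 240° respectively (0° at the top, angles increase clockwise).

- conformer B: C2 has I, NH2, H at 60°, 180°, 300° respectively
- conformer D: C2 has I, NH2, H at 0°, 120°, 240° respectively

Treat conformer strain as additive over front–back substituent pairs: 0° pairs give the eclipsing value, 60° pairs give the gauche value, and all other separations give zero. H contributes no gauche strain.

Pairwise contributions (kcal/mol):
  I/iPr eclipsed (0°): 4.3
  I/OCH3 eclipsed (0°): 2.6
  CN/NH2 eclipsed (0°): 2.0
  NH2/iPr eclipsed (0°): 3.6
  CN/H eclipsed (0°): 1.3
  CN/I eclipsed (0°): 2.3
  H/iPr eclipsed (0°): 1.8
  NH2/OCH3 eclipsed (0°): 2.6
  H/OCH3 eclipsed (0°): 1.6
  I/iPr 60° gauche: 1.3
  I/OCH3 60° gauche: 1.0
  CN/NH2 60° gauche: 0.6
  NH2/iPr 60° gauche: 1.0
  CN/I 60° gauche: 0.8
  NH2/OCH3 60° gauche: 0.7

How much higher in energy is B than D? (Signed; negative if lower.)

B (staggered): CN(0°)/I(60°) gauche 0.8; iPr(120°)/I(60°) gauche 1.3; iPr(120°)/NH2(180°) gauche 1.0; OCH3(240°)/NH2(180°) gauche 0.7 → 3.8 kcal/mol.
D (eclipsed): CN(0°)/I(0°) eclipsed 2.3; iPr(120°)/NH2(120°) eclipsed 3.6; OCH3(240°)/H(240°) eclipsed 1.6 → 7.5 kcal/mol.
E(B) − E(D) = 3.8 − 7.5 = -3.7 kcal/mol.

-3.7 kcal/mol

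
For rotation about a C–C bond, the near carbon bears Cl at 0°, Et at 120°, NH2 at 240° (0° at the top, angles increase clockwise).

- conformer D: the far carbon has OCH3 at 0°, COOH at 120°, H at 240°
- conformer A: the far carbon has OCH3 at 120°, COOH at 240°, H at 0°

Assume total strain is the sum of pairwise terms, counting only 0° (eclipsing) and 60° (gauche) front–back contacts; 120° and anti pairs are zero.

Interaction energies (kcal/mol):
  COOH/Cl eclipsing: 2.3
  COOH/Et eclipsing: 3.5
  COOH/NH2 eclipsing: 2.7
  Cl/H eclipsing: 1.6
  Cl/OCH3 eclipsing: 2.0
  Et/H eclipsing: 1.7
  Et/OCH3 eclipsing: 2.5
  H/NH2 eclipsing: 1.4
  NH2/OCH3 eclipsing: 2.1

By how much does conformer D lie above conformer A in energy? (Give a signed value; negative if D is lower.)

D (eclipsed): Cl(0°)/OCH3(0°) eclipsed 2.0; Et(120°)/COOH(120°) eclipsed 3.5; NH2(240°)/H(240°) eclipsed 1.4 → 6.9 kcal/mol.
A (eclipsed): Cl(0°)/H(0°) eclipsed 1.6; Et(120°)/OCH3(120°) eclipsed 2.5; NH2(240°)/COOH(240°) eclipsed 2.7 → 6.8 kcal/mol.
E(D) − E(A) = 6.9 − 6.8 = +0.1 kcal/mol.

+0.1 kcal/mol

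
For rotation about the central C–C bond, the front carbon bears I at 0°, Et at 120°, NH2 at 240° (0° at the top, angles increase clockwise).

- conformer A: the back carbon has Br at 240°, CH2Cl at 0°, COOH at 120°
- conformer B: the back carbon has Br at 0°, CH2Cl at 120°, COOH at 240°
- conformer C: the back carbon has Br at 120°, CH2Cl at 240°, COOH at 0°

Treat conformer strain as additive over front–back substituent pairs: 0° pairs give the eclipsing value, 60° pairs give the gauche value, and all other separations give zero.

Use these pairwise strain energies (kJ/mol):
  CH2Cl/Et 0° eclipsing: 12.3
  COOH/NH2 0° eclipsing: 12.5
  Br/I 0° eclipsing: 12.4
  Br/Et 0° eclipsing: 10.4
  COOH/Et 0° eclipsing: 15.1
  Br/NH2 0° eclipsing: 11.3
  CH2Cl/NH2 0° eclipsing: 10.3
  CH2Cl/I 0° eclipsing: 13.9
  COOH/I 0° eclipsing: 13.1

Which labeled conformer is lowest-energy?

A is eclipsed. I at 0° is eclipsed with CH2Cl at 0° (13.9); Et at 120° is eclipsed with COOH at 120° (15.1); NH2 at 240° is eclipsed with Br at 240° (11.3). Total 40.3 kJ/mol.
B is eclipsed. I at 0° is eclipsed with Br at 0° (12.4); Et at 120° is eclipsed with CH2Cl at 120° (12.3); NH2 at 240° is eclipsed with COOH at 240° (12.5). Total 37.2 kJ/mol.
C is eclipsed. I at 0° is eclipsed with COOH at 0° (13.1); Et at 120° is eclipsed with Br at 120° (10.4); NH2 at 240° is eclipsed with CH2Cl at 240° (10.3). Total 33.8 kJ/mol.
C has the lowest total (33.8 kJ/mol).

C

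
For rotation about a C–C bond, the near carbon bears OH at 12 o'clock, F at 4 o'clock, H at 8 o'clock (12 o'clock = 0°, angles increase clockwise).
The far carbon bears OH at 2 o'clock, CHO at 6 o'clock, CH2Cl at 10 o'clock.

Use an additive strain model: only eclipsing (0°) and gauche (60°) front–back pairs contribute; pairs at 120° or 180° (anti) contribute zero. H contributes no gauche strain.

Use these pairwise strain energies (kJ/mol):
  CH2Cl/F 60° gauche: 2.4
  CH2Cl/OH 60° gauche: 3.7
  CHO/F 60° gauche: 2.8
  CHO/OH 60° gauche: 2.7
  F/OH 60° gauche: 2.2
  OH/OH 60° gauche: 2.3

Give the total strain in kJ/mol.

11.0 kJ/mol

This conformer is staggered. OH at 0° is gauche with OH at 60° (2.3); OH at 0° is gauche with CH2Cl at 300° (3.7); F at 120° is gauche with OH at 60° (2.2); F at 120° is gauche with CHO at 180° (2.8). Total 11.0 kJ/mol.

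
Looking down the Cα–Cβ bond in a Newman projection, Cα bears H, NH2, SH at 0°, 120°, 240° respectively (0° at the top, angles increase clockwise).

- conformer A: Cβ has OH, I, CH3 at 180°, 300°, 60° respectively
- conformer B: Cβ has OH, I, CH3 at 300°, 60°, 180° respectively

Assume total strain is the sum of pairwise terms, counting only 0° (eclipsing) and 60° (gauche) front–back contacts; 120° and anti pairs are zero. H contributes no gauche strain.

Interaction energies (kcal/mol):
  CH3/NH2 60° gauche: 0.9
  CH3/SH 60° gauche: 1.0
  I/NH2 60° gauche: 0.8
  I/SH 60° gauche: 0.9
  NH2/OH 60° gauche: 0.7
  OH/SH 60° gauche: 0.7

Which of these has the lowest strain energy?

A

A (staggered): NH2(120°)/OH(180°) gauche 0.7; NH2(120°)/CH3(60°) gauche 0.9; SH(240°)/OH(180°) gauche 0.7; SH(240°)/I(300°) gauche 0.9 → 3.2 kcal/mol.
B (staggered): NH2(120°)/I(60°) gauche 0.8; NH2(120°)/CH3(180°) gauche 0.9; SH(240°)/OH(300°) gauche 0.7; SH(240°)/CH3(180°) gauche 1.0 → 3.4 kcal/mol.
A has the lowest total (3.2 kcal/mol).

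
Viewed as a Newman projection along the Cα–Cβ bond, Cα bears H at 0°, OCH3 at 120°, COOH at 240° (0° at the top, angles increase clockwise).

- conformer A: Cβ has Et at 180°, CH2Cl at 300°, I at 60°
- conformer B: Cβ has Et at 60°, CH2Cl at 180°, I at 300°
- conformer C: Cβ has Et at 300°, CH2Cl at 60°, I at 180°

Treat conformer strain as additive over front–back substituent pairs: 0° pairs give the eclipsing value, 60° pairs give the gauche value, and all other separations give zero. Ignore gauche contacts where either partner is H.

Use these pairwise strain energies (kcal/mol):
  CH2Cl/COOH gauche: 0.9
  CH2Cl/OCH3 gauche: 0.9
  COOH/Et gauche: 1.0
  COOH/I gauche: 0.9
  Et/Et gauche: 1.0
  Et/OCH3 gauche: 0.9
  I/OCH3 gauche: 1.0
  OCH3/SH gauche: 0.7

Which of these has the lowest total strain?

A is staggered. OCH3 at 120° is gauche with Et at 180° (0.9); OCH3 at 120° is gauche with I at 60° (1.0); COOH at 240° is gauche with Et at 180° (1.0); COOH at 240° is gauche with CH2Cl at 300° (0.9). Total 3.8 kcal/mol.
B is staggered. OCH3 at 120° is gauche with Et at 60° (0.9); OCH3 at 120° is gauche with CH2Cl at 180° (0.9); COOH at 240° is gauche with CH2Cl at 180° (0.9); COOH at 240° is gauche with I at 300° (0.9). Total 3.6 kcal/mol.
C is staggered. OCH3 at 120° is gauche with CH2Cl at 60° (0.9); OCH3 at 120° is gauche with I at 180° (1.0); COOH at 240° is gauche with Et at 300° (1.0); COOH at 240° is gauche with I at 180° (0.9). Total 3.8 kcal/mol.
B has the lowest total (3.6 kcal/mol).

B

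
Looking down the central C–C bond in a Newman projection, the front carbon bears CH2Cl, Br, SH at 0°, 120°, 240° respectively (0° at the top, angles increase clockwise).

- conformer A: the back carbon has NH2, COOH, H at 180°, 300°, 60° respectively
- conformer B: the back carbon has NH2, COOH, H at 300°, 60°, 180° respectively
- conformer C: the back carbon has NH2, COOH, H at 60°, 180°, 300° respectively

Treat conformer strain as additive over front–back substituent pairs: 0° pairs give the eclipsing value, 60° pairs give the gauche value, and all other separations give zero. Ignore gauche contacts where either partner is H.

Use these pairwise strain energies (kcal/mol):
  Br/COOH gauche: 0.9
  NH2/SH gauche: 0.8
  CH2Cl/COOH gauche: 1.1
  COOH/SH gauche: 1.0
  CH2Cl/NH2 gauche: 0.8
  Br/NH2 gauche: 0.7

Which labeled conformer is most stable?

C

A is staggered. CH2Cl at 0° is gauche with COOH at 300° (1.1); Br at 120° is gauche with NH2 at 180° (0.7); SH at 240° is gauche with NH2 at 180° (0.8); SH at 240° is gauche with COOH at 300° (1.0). Total 3.6 kcal/mol.
B is staggered. CH2Cl at 0° is gauche with NH2 at 300° (0.8); CH2Cl at 0° is gauche with COOH at 60° (1.1); Br at 120° is gauche with COOH at 60° (0.9); SH at 240° is gauche with NH2 at 300° (0.8). Total 3.6 kcal/mol.
C is staggered. CH2Cl at 0° is gauche with NH2 at 60° (0.8); Br at 120° is gauche with NH2 at 60° (0.7); Br at 120° is gauche with COOH at 180° (0.9); SH at 240° is gauche with COOH at 180° (1.0). Total 3.4 kcal/mol.
C has the lowest total (3.4 kcal/mol).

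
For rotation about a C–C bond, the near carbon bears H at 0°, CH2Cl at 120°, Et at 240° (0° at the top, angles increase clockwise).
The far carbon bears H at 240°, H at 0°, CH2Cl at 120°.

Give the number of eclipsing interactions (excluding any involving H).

Non-H eclipsing pairs: CH2Cl(120°)/CH2Cl(120°) — 1 interaction.

1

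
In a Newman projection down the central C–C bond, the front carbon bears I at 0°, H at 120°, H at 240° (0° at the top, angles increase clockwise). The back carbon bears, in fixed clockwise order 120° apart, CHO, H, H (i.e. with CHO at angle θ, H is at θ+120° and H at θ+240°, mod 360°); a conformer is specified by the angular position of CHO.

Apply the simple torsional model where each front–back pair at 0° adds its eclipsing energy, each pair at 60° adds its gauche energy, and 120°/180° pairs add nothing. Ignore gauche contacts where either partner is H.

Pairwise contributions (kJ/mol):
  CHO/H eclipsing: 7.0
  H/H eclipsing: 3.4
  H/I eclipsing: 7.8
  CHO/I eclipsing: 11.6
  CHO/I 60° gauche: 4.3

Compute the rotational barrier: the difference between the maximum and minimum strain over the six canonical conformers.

18.4 kJ/mol

CHO at 0° (eclipsed): I–CHO eclipsed, H–H eclipsed, H–H eclipsed; 11.6 + 3.4 + 3.4 = 18.4 kJ/mol.
CHO at 60° (staggered): I–CHO gauche; 4.3 = 4.3 kJ/mol.
CHO at 120° (eclipsed): I–H eclipsed, H–CHO eclipsed, H–H eclipsed; 7.8 + 7.0 + 3.4 = 18.2 kJ/mol.
CHO at 180° (staggered): no non-H gauche contacts → 0.0 kJ/mol.
CHO at 240° (eclipsed): I–H eclipsed, H–H eclipsed, H–CHO eclipsed; 7.8 + 3.4 + 7.0 = 18.2 kJ/mol.
CHO at 300° (staggered): I–CHO gauche; 4.3 = 4.3 kJ/mol.
Max at 0° (18.4 kJ/mol), min at 180° (0.0 kJ/mol); barrier = 18.4 kJ/mol.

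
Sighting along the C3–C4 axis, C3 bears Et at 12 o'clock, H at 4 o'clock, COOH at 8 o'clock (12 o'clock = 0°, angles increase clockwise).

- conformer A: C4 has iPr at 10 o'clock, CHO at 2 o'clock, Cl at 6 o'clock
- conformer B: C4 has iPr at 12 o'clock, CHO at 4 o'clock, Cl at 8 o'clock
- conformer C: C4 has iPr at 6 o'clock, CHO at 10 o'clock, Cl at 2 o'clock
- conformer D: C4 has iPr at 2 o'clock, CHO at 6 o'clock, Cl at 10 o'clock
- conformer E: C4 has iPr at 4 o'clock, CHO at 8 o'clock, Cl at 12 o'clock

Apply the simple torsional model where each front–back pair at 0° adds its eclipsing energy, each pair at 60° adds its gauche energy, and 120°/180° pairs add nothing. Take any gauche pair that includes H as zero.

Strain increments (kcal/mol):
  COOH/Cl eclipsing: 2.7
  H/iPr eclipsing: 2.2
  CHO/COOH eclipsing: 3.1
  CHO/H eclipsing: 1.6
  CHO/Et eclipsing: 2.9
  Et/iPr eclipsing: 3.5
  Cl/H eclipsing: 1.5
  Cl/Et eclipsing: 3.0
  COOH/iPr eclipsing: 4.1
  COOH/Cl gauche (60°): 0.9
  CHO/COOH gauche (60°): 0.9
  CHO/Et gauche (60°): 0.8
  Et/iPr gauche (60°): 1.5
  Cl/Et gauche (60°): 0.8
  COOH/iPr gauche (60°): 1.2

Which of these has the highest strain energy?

E

A (staggered): Et(0°)/iPr(300°) gauche 1.5; Et(0°)/CHO(60°) gauche 0.8; COOH(240°)/iPr(300°) gauche 1.2; COOH(240°)/Cl(180°) gauche 0.9 → 4.4 kcal/mol.
B (eclipsed): Et(0°)/iPr(0°) eclipsed 3.5; H(120°)/CHO(120°) eclipsed 1.6; COOH(240°)/Cl(240°) eclipsed 2.7 → 7.8 kcal/mol.
C (staggered): Et(0°)/CHO(300°) gauche 0.8; Et(0°)/Cl(60°) gauche 0.8; COOH(240°)/iPr(180°) gauche 1.2; COOH(240°)/CHO(300°) gauche 0.9 → 3.7 kcal/mol.
D (staggered): Et(0°)/iPr(60°) gauche 1.5; Et(0°)/Cl(300°) gauche 0.8; COOH(240°)/CHO(180°) gauche 0.9; COOH(240°)/Cl(300°) gauche 0.9 → 4.1 kcal/mol.
E (eclipsed): Et(0°)/Cl(0°) eclipsed 3.0; H(120°)/iPr(120°) eclipsed 2.2; COOH(240°)/CHO(240°) eclipsed 3.1 → 8.3 kcal/mol.
E has the highest total (8.3 kcal/mol).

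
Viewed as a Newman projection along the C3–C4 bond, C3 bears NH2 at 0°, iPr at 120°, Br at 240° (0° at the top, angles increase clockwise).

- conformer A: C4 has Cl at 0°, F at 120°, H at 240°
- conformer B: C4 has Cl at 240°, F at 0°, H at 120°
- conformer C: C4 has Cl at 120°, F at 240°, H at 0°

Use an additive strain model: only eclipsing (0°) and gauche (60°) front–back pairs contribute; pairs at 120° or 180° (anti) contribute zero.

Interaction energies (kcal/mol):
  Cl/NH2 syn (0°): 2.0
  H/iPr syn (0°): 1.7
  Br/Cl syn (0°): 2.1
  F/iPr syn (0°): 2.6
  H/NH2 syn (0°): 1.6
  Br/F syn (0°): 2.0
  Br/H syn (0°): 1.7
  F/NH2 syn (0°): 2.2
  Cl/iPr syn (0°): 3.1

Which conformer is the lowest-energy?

A (eclipsed): NH2(0°)/Cl(0°) eclipsed 2.0; iPr(120°)/F(120°) eclipsed 2.6; Br(240°)/H(240°) eclipsed 1.7 → 6.3 kcal/mol.
B (eclipsed): NH2(0°)/F(0°) eclipsed 2.2; iPr(120°)/H(120°) eclipsed 1.7; Br(240°)/Cl(240°) eclipsed 2.1 → 6.0 kcal/mol.
C (eclipsed): NH2(0°)/H(0°) eclipsed 1.6; iPr(120°)/Cl(120°) eclipsed 3.1; Br(240°)/F(240°) eclipsed 2.0 → 6.7 kcal/mol.
B has the lowest total (6.0 kcal/mol).

B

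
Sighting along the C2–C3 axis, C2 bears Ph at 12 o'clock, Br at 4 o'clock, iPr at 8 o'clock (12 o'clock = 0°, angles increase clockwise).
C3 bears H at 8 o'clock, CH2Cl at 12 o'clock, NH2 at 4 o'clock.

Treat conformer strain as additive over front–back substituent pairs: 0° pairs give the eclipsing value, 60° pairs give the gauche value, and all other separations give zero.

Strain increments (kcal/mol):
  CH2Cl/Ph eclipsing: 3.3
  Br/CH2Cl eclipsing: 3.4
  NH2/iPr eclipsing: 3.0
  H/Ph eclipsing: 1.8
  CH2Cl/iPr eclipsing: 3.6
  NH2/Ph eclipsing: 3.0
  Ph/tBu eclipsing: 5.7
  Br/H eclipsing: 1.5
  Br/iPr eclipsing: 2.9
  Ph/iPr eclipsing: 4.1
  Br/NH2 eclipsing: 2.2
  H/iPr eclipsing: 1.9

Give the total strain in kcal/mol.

7.4 kcal/mol

This conformer (eclipsed): Ph–CH2Cl eclipsed, Br–NH2 eclipsed, iPr–H eclipsed; 3.3 + 2.2 + 1.9 = 7.4 kcal/mol.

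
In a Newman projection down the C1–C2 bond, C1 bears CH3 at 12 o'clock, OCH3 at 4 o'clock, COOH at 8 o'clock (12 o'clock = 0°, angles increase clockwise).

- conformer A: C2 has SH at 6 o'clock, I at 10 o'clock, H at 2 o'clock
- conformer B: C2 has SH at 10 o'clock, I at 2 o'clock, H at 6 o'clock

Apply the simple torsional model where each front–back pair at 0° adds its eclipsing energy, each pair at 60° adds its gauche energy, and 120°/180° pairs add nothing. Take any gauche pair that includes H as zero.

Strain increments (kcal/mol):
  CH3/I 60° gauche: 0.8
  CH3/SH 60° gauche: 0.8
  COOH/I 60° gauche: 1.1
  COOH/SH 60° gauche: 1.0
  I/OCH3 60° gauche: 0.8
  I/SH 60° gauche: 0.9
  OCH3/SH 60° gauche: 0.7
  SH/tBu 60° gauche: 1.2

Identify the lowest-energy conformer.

B

A (staggered): CH3(0°)/I(300°) gauche 0.8; OCH3(120°)/SH(180°) gauche 0.7; COOH(240°)/SH(180°) gauche 1.0; COOH(240°)/I(300°) gauche 1.1 → 3.6 kcal/mol.
B (staggered): CH3(0°)/SH(300°) gauche 0.8; CH3(0°)/I(60°) gauche 0.8; OCH3(120°)/I(60°) gauche 0.8; COOH(240°)/SH(300°) gauche 1.0 → 3.4 kcal/mol.
B has the lowest total (3.4 kcal/mol).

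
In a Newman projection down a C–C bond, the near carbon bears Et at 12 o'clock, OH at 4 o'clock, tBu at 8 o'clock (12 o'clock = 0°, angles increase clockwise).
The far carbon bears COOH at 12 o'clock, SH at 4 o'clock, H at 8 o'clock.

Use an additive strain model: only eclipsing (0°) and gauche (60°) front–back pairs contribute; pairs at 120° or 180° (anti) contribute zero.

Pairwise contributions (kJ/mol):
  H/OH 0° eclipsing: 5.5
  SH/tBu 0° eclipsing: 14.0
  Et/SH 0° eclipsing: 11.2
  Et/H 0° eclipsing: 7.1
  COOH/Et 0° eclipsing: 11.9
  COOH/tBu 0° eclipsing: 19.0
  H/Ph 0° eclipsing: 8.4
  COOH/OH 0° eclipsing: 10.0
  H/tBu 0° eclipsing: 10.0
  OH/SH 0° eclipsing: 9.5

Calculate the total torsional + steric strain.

31.4 kJ/mol

This conformer (eclipsed): Et–COOH eclipsed, OH–SH eclipsed, tBu–H eclipsed; 11.9 + 9.5 + 10.0 = 31.4 kJ/mol.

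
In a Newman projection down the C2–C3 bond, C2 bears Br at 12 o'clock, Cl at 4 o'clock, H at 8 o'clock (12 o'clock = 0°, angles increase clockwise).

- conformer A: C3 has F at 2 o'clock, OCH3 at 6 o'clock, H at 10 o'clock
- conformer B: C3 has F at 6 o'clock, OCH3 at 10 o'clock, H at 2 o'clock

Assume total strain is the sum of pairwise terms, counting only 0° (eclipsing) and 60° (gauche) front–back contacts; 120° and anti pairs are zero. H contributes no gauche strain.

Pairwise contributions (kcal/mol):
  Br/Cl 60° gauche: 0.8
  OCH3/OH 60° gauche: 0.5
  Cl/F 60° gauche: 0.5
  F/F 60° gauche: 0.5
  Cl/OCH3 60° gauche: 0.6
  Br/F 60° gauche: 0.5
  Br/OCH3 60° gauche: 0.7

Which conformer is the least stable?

A (staggered): Br–F gauche, Cl–F gauche, Cl–OCH3 gauche; 0.5 + 0.5 + 0.6 = 1.6 kcal/mol.
B (staggered): Br–OCH3 gauche, Cl–F gauche; 0.7 + 0.5 = 1.2 kcal/mol.
A has the highest total (1.6 kcal/mol).

A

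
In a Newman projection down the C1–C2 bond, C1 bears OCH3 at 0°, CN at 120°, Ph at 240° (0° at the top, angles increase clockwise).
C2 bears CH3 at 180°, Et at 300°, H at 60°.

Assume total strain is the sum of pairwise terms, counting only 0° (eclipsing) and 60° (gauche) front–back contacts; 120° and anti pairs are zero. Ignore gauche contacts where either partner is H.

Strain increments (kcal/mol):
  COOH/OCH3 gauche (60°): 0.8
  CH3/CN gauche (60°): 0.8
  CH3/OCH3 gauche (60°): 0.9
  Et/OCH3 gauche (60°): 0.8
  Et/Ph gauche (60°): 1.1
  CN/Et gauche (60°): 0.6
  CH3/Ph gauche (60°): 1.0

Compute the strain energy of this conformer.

3.7 kcal/mol

This conformer (staggered): OCH3(0°)/Et(300°) gauche 0.8; CN(120°)/CH3(180°) gauche 0.8; Ph(240°)/CH3(180°) gauche 1.0; Ph(240°)/Et(300°) gauche 1.1 → 3.7 kcal/mol.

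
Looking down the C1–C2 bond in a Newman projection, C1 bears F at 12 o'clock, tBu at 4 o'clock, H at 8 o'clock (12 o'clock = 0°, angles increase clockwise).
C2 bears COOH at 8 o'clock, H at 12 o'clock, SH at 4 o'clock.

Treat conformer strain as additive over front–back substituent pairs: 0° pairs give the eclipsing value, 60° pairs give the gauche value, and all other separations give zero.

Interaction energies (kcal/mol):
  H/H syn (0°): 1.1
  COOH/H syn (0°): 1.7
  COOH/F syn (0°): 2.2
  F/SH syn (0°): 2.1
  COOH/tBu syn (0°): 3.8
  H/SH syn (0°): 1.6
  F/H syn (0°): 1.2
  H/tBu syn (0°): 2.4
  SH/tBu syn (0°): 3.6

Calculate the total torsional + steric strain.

This conformer is eclipsed. F at 0° is eclipsed with H at 0° (1.2); tBu at 120° is eclipsed with SH at 120° (3.6); H at 240° is eclipsed with COOH at 240° (1.7). Total 6.5 kcal/mol.

6.5 kcal/mol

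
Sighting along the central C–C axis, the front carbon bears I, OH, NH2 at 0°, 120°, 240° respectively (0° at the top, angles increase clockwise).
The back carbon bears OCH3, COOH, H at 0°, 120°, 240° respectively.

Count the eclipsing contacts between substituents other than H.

Non-H eclipsing pairs: I(0°)/OCH3(0°); OH(120°)/COOH(120°) — 2 interactions.

2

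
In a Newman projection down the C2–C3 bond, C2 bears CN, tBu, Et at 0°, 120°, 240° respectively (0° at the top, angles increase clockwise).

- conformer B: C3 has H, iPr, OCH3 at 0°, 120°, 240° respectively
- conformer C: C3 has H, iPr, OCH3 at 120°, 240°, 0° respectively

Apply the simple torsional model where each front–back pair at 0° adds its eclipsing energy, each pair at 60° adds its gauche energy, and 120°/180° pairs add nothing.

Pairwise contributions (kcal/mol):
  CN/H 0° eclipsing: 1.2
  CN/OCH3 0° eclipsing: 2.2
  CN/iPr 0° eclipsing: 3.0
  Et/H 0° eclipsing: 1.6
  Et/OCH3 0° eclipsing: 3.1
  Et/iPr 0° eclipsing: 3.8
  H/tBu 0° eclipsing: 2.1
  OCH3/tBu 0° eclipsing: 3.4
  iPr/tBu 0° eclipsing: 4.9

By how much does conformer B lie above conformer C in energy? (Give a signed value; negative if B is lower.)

+1.1 kcal/mol

B (eclipsed): CN(0°)/H(0°) eclipsed 1.2; tBu(120°)/iPr(120°) eclipsed 4.9; Et(240°)/OCH3(240°) eclipsed 3.1 → 9.2 kcal/mol.
C (eclipsed): CN(0°)/OCH3(0°) eclipsed 2.2; tBu(120°)/H(120°) eclipsed 2.1; Et(240°)/iPr(240°) eclipsed 3.8 → 8.1 kcal/mol.
E(B) − E(C) = 9.2 − 8.1 = +1.1 kcal/mol.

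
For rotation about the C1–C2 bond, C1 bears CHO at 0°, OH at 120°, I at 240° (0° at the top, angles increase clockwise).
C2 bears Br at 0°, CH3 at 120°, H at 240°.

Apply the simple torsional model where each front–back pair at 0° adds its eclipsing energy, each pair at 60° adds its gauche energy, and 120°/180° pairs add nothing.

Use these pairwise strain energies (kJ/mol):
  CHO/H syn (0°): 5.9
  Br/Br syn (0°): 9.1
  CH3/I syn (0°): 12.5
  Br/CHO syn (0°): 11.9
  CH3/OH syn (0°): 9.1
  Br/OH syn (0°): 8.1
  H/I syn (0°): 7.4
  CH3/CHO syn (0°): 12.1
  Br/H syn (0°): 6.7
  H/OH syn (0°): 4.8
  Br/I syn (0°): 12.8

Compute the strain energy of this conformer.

28.4 kJ/mol

This conformer (eclipsed): CHO–Br eclipsed, OH–CH3 eclipsed, I–H eclipsed; 11.9 + 9.1 + 7.4 = 28.4 kJ/mol.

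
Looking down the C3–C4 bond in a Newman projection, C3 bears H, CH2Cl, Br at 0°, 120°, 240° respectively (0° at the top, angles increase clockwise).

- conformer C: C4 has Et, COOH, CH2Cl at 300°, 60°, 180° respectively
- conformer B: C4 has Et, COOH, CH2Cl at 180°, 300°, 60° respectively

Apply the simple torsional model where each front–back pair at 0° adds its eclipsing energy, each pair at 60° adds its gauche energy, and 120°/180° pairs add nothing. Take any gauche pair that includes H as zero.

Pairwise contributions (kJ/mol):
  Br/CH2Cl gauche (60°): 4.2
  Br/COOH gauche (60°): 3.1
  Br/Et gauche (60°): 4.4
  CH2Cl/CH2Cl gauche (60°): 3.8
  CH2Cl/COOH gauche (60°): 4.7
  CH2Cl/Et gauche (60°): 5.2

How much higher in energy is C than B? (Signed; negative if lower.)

+0.6 kJ/mol

C (staggered): CH2Cl(120°)/COOH(60°) gauche 4.7; CH2Cl(120°)/CH2Cl(180°) gauche 3.8; Br(240°)/Et(300°) gauche 4.4; Br(240°)/CH2Cl(180°) gauche 4.2 → 17.1 kJ/mol.
B (staggered): CH2Cl(120°)/Et(180°) gauche 5.2; CH2Cl(120°)/CH2Cl(60°) gauche 3.8; Br(240°)/Et(180°) gauche 4.4; Br(240°)/COOH(300°) gauche 3.1 → 16.5 kJ/mol.
E(C) − E(B) = 17.1 − 16.5 = +0.6 kJ/mol.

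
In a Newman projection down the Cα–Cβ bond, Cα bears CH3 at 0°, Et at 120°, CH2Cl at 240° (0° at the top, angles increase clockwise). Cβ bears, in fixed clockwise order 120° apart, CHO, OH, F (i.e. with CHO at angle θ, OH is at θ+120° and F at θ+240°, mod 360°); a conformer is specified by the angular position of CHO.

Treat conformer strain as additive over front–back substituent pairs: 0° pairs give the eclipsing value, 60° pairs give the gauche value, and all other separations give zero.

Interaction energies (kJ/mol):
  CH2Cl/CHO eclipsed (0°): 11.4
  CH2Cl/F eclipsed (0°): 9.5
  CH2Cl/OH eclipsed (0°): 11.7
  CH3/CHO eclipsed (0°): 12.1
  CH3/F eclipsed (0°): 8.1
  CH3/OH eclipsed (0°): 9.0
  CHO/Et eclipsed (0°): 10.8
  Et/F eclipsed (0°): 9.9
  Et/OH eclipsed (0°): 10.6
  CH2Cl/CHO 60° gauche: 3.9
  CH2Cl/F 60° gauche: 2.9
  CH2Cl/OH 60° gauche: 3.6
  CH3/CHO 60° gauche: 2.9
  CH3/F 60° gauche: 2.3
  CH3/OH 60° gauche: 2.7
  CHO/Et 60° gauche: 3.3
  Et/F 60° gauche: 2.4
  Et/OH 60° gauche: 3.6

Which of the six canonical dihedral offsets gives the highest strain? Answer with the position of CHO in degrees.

CHO at 0° is eclipsed. CH3 at 0° is eclipsed with CHO at 0° (12.1); Et at 120° is eclipsed with OH at 120° (10.6); CH2Cl at 240° is eclipsed with F at 240° (9.5). Total 32.2 kJ/mol.
CHO at 60° is staggered. CH3 at 0° is gauche with CHO at 60° (2.9); CH3 at 0° is gauche with F at 300° (2.3); Et at 120° is gauche with CHO at 60° (3.3); Et at 120° is gauche with OH at 180° (3.6); CH2Cl at 240° is gauche with OH at 180° (3.6); CH2Cl at 240° is gauche with F at 300° (2.9). Total 18.6 kJ/mol.
CHO at 120° is eclipsed. CH3 at 0° is eclipsed with F at 0° (8.1); Et at 120° is eclipsed with CHO at 120° (10.8); CH2Cl at 240° is eclipsed with OH at 240° (11.7). Total 30.6 kJ/mol.
CHO at 180° is staggered. CH3 at 0° is gauche with OH at 300° (2.7); CH3 at 0° is gauche with F at 60° (2.3); Et at 120° is gauche with CHO at 180° (3.3); Et at 120° is gauche with F at 60° (2.4); CH2Cl at 240° is gauche with CHO at 180° (3.9); CH2Cl at 240° is gauche with OH at 300° (3.6). Total 18.2 kJ/mol.
CHO at 240° is eclipsed. CH3 at 0° is eclipsed with OH at 0° (9.0); Et at 120° is eclipsed with F at 120° (9.9); CH2Cl at 240° is eclipsed with CHO at 240° (11.4). Total 30.3 kJ/mol.
CHO at 300° is staggered. CH3 at 0° is gauche with CHO at 300° (2.9); CH3 at 0° is gauche with OH at 60° (2.7); Et at 120° is gauche with OH at 60° (3.6); Et at 120° is gauche with F at 180° (2.4); CH2Cl at 240° is gauche with CHO at 300° (3.9); CH2Cl at 240° is gauche with F at 180° (2.9). Total 18.4 kJ/mol.
The maximum (32.2 kJ/mol) occurs with CHO at 0°.

0°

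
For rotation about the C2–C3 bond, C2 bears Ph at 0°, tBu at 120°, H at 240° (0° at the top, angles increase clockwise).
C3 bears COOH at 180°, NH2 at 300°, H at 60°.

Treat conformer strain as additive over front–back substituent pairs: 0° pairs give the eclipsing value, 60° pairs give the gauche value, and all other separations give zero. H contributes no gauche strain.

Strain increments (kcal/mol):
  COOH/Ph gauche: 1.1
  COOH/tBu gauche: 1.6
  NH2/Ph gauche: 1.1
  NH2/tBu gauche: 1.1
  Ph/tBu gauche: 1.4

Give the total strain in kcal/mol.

2.7 kcal/mol

This conformer (staggered): Ph–NH2 gauche, tBu–COOH gauche; 1.1 + 1.6 = 2.7 kcal/mol.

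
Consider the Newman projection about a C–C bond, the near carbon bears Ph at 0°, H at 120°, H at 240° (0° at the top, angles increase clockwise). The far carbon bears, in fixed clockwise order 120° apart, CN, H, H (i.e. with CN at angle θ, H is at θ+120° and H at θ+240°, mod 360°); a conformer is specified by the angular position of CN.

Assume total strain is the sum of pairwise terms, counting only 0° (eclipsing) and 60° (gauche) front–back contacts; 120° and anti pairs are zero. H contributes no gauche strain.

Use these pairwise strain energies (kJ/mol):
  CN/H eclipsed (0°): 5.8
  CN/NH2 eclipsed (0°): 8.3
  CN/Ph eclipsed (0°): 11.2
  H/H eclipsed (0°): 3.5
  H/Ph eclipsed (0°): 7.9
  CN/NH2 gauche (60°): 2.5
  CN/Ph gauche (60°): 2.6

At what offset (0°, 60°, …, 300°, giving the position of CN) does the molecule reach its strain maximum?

0°

CN at 0° (eclipsed): Ph(0°)/CN(0°) eclipsed 11.2; H(120°)/H(120°) eclipsed 3.5; H(240°)/H(240°) eclipsed 3.5 → 18.2 kJ/mol.
CN at 60° (staggered): Ph(0°)/CN(60°) gauche 2.6 → 2.6 kJ/mol.
CN at 120° (eclipsed): Ph(0°)/H(0°) eclipsed 7.9; H(120°)/CN(120°) eclipsed 5.8; H(240°)/H(240°) eclipsed 3.5 → 17.2 kJ/mol.
CN at 180° (staggered): no non-H gauche contacts → 0.0 kJ/mol.
CN at 240° (eclipsed): Ph(0°)/H(0°) eclipsed 7.9; H(120°)/H(120°) eclipsed 3.5; H(240°)/CN(240°) eclipsed 5.8 → 17.2 kJ/mol.
CN at 300° (staggered): Ph(0°)/CN(300°) gauche 2.6 → 2.6 kJ/mol.
The maximum (18.2 kJ/mol) occurs with CN at 0°.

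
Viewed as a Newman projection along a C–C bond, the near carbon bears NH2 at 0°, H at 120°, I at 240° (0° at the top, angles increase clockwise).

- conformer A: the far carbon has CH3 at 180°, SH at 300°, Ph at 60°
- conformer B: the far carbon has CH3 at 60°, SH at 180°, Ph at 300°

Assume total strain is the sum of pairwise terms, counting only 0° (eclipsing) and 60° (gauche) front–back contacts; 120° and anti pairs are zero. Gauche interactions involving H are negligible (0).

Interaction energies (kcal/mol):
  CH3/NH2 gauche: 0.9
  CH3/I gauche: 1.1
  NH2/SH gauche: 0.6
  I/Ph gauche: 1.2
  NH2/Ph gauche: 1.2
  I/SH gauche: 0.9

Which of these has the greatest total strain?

A is staggered. NH2 at 0° is gauche with SH at 300° (0.6); NH2 at 0° is gauche with Ph at 60° (1.2); I at 240° is gauche with CH3 at 180° (1.1); I at 240° is gauche with SH at 300° (0.9). Total 3.8 kcal/mol.
B is staggered. NH2 at 0° is gauche with CH3 at 60° (0.9); NH2 at 0° is gauche with Ph at 300° (1.2); I at 240° is gauche with SH at 180° (0.9); I at 240° is gauche with Ph at 300° (1.2). Total 4.2 kcal/mol.
B has the highest total (4.2 kcal/mol).

B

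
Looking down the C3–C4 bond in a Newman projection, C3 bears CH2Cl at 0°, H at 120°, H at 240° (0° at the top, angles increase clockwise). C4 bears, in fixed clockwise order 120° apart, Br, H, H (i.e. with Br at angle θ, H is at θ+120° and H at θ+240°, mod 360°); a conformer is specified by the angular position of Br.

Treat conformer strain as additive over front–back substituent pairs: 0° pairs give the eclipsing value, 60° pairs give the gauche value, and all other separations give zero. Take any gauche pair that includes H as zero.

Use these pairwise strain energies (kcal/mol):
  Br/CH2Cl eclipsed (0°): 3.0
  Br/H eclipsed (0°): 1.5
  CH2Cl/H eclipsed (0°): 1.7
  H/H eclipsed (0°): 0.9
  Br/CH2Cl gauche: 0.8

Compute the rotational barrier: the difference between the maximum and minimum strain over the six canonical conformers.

4.8 kcal/mol

Br at 0° (eclipsed): CH2Cl(0°)/Br(0°) eclipsed 3.0; H(120°)/H(120°) eclipsed 0.9; H(240°)/H(240°) eclipsed 0.9 → 4.8 kcal/mol.
Br at 60° (staggered): CH2Cl(0°)/Br(60°) gauche 0.8 → 0.8 kcal/mol.
Br at 120° (eclipsed): CH2Cl(0°)/H(0°) eclipsed 1.7; H(120°)/Br(120°) eclipsed 1.5; H(240°)/H(240°) eclipsed 0.9 → 4.1 kcal/mol.
Br at 180° (staggered): no non-H gauche contacts → 0.0 kcal/mol.
Br at 240° (eclipsed): CH2Cl(0°)/H(0°) eclipsed 1.7; H(120°)/H(120°) eclipsed 0.9; H(240°)/Br(240°) eclipsed 1.5 → 4.1 kcal/mol.
Br at 300° (staggered): CH2Cl(0°)/Br(300°) gauche 0.8 → 0.8 kcal/mol.
Max at 0° (4.8 kcal/mol), min at 180° (0.0 kcal/mol); barrier = 4.8 kcal/mol.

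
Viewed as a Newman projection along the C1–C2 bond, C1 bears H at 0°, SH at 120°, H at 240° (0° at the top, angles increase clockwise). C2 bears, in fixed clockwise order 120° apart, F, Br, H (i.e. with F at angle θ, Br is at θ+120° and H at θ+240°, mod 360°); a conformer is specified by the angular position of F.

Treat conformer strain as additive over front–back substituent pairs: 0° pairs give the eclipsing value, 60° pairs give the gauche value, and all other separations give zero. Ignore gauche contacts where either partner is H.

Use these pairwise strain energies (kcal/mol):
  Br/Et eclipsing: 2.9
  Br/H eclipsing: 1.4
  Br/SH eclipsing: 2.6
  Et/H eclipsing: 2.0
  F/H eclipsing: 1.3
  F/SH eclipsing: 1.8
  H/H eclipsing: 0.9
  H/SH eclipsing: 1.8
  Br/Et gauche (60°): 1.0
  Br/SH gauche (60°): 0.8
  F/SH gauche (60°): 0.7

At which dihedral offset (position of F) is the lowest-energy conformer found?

F at 0° is eclipsed. H at 0° is eclipsed with F at 0° (1.3); SH at 120° is eclipsed with Br at 120° (2.6); H at 240° is eclipsed with H at 240° (0.9). Total 4.8 kcal/mol.
F at 60° is staggered. SH at 120° is gauche with F at 60° (0.7); SH at 120° is gauche with Br at 180° (0.8). Total 1.5 kcal/mol.
F at 120° is eclipsed. H at 0° is eclipsed with H at 0° (0.9); SH at 120° is eclipsed with F at 120° (1.8); H at 240° is eclipsed with Br at 240° (1.4). Total 4.1 kcal/mol.
F at 180° is staggered. SH at 120° is gauche with F at 180° (0.7). Total 0.7 kcal/mol.
F at 240° is eclipsed. H at 0° is eclipsed with Br at 0° (1.4); SH at 120° is eclipsed with H at 120° (1.8); H at 240° is eclipsed with F at 240° (1.3). Total 4.5 kcal/mol.
F at 300° is staggered. SH at 120° is gauche with Br at 60° (0.8). Total 0.8 kcal/mol.
The minimum (0.7 kcal/mol) occurs with F at 180°.

180°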